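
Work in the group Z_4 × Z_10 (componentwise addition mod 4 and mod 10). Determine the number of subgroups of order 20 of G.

3

|G| = 40 and 20 | 40, so subgroups of order 20 are possible by Lagrange.
The subgroups of order 20 are: {(0,0), (0,1), (0,2), (0,3), (0,4), (0,5), (0,6), (0,7), (0,8), (0,9), (2,0), (2,1), (2,2), (2,3), (2,4), (2,5), (2,6), (2,7), (2,8), (2,9)}; {(0,0), (0,2), (0,4), (0,6), (0,8), (1,0), (1,2), (1,4), (1,6), (1,8), (2,0), (2,2), (2,4), (2,6), (2,8), (3,0), (3,2), (3,4), (3,6), (3,8)}; {(0,0), (0,2), (0,4), (0,6), (0,8), (1,1), (1,3), (1,5), (1,7), (1,9), (2,0), (2,2), (2,4), (2,6), (2,8), (3,1), (3,3), (3,5), (3,7), (3,9)}.
So G has 3 subgroups of order 20.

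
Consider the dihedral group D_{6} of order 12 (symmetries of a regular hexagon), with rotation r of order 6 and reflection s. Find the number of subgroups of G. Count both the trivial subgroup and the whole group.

|G| = 12, so by Lagrange every subgroup order divides 12. Divisors: 1, 2, 3, 4, 6, 12.
Subgroups by order — order 1: 1; order 2: 7; order 3: 1; order 4: 3; order 6: 3; order 12: 1.
Total: 1 + 7 + 1 + 3 + 3 + 1 = 16.

16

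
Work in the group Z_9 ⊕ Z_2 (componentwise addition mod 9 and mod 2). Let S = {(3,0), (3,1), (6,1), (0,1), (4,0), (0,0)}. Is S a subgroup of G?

(4,0) ∈ S but its inverse (5,0) ∉ S, so S is not a subgroup.

No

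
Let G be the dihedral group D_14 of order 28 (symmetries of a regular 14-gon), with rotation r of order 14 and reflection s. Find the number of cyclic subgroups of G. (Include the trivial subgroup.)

18

Group the elements of G by the cyclic subgroup they generate; each cyclic subgroup of order d accounts for φ(d) elements.
Cyclic subgroups by order — order 1: 1; order 2: 15; order 7: 1; order 14: 1.
Total: 18.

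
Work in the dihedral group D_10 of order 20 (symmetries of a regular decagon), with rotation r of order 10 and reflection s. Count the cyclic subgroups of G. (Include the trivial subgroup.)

A cyclic subgroup of order d is generated by each of its φ(d) elements of order d, so the cyclic subgroups of order d number (#elements of order d)/φ(d).
Cyclic subgroups by order — order 1: 1; order 2: 11; order 5: 1; order 10: 1.
Total: 14.

14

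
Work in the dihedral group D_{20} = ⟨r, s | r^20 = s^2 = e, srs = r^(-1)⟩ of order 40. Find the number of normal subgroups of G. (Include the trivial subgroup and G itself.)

G has 48 subgroups. Checking conjugation-invariance by order — order 1: 1/1 normal; order 2: 1/21 normal; order 4: 1/11 normal; order 5: 1/1 normal; order 8: 0/5 normal; order 10: 1/5 normal; order 20: 3/3 normal; order 40: 1/1 normal.
Total normal subgroups: 9.

9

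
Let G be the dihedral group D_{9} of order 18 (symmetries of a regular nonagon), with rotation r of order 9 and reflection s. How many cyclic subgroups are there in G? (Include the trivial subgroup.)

A cyclic subgroup of order d is generated by each of its φ(d) elements of order d, so the cyclic subgroups of order d number (#elements of order d)/φ(d).
Cyclic subgroups by order — order 1: 1; order 2: 9; order 3: 1; order 9: 1.
Total: 12.

12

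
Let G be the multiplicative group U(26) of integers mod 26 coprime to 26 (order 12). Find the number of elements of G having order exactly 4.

The elements of order 4 are: 5, 21.
That's 2.

2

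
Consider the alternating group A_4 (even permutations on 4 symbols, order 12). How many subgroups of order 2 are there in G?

|G| = 12 and 2 | 12, so subgroups of order 2 are possible by Lagrange.
The subgroups of order 2 are: {e, (1 2)(3 4)}; {e, (1 3)(2 4)}; {e, (1 4)(2 3)}.
So G has 3 subgroups of order 2.

3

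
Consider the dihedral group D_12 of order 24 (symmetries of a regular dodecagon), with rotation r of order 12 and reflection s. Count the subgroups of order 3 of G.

1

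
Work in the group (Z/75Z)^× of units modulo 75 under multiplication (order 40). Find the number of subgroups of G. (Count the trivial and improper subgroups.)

16

|G| = 40, so by Lagrange every subgroup order divides 40. Divisors: 1, 2, 4, 5, 8, 10, 20, 40.
Subgroups by order — order 1: 1; order 2: 3; order 4: 3; order 5: 1; order 8: 1; order 10: 3; order 20: 3; order 40: 1.
Total: 1 + 3 + 3 + 1 + 1 + 3 + 3 + 1 = 16.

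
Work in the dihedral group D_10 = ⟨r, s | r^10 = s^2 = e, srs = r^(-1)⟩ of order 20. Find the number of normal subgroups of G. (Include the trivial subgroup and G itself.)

7

G has 22 subgroups. Checking conjugation-invariance by order — order 1: 1/1 normal; order 2: 1/11 normal; order 4: 0/5 normal; order 5: 1/1 normal; order 10: 3/3 normal; order 20: 1/1 normal.
Total normal subgroups: 7.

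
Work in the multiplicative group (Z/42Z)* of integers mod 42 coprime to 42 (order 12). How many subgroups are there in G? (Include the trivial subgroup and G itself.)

|G| = 12, so by Lagrange every subgroup order divides 12. Divisors: 1, 2, 3, 4, 6, 12.
Subgroups by order — order 1: 1; order 2: 3; order 3: 1; order 4: 1; order 6: 3; order 12: 1.
Total: 1 + 3 + 1 + 1 + 3 + 1 = 10.

10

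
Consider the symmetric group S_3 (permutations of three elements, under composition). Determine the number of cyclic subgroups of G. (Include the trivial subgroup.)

5

A cyclic subgroup of order d is generated by each of its φ(d) elements of order d, so the cyclic subgroups of order d number (#elements of order d)/φ(d).
Cyclic subgroups by order — order 1: 1; order 2: 3; order 3: 1.
Total: 5.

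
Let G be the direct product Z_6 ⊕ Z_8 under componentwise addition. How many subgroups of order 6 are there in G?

3

|G| = 48 and 6 | 48, so subgroups of order 6 are possible by Lagrange.
The subgroups of order 6 are: {(0,0), (0,4), (2,0), (2,4), (4,0), (4,4)}; {(0,0), (1,0), (2,0), (3,0), (4,0), (5,0)}; {(0,0), (1,4), (2,0), (3,4), (4,0), (5,4)}.
So G has 3 subgroups of order 6.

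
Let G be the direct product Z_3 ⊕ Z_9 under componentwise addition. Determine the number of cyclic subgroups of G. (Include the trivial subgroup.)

8

Group the elements of G by the cyclic subgroup they generate; each cyclic subgroup of order d accounts for φ(d) elements.
Cyclic subgroups by order — order 1: 1; order 3: 4; order 9: 3.
Total: 8.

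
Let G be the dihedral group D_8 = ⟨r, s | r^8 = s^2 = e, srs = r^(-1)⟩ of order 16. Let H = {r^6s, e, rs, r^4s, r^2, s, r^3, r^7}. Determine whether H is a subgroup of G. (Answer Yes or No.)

r^7 ∈ H but its inverse r ∉ H, so H is not a subgroup.

No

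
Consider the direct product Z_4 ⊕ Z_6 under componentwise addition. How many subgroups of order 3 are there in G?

1

|G| = 24 and 3 | 24, so subgroups of order 3 are possible by Lagrange.
The subgroups of order 3 are: {(0,0), (0,2), (0,4)}.
So G has 1 subgroup of order 3.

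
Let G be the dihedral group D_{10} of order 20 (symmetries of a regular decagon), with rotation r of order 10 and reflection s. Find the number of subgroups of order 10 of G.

3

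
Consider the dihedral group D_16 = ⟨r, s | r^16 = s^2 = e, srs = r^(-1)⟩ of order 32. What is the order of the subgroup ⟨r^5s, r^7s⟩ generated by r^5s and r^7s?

16

|⟨r^5s⟩| = 2 and |⟨r^7s⟩| = 2, so |H| is a multiple of lcm(2, 2) = 2 and divides |G| = 32.
Closing under the operation: H = {e, r^2, r^4, r^6, r^8, r^10, r^12, r^14, rs, r^3s, r^5s, r^7s, r^9s, r^11s, r^13s, r^15s}, so |H| = 16.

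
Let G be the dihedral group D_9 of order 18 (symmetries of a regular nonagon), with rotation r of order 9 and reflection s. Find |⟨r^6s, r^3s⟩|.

|⟨r^6s⟩| = 2 and |⟨r^3s⟩| = 2, so |H| is a multiple of lcm(2, 2) = 2 and divides |G| = 18.
Closing under the operation: H = {e, r^3, r^6, s, r^3s, r^6s}, so |H| = 6.

6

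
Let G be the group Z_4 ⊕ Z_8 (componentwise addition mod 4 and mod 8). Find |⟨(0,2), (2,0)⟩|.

8

|⟨(0,2)⟩| = 4 and |⟨(2,0)⟩| = 2, so |H| is a multiple of lcm(4, 2) = 4 and divides |G| = 32.
Closing under the operation: H = {(0,0), (0,2), (0,4), (0,6), (2,0), (2,2), (2,4), (2,6)}, so |H| = 8.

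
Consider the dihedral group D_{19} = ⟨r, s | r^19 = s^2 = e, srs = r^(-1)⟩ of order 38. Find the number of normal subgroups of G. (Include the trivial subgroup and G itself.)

3

G has 22 subgroups. Checking conjugation-invariance by order — order 1: 1/1 normal; order 2: 0/19 normal; order 19: 1/1 normal; order 38: 1/1 normal.
Total normal subgroups: 3.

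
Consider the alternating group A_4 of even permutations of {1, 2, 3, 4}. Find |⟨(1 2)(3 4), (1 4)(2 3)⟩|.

|⟨(1 2)(3 4)⟩| = 2 and |⟨(1 4)(2 3)⟩| = 2, so |H| is a multiple of lcm(2, 2) = 2 and divides |G| = 12.
Closing under the operation: H = {e, (1 2)(3 4), (1 3)(2 4), (1 4)(2 3)}, so |H| = 4.

4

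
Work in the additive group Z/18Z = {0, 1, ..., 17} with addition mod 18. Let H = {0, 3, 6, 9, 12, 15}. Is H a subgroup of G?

Yes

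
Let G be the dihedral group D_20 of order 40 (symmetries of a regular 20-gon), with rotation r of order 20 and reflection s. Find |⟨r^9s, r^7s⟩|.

20

|⟨r^9s⟩| = 2 and |⟨r^7s⟩| = 2, so |H| is a multiple of lcm(2, 2) = 2 and divides |G| = 40.
Closing under the operation: H = {e, r^2, r^4, r^6, r^8, r^10, r^12, r^14, r^16, r^18, rs, r^3s, r^5s, r^7s, r^9s, r^11s, r^13s, r^15s, r^17s, r^19s}, so |H| = 20.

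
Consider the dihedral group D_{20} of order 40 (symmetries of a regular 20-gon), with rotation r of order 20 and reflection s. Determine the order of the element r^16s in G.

2

Computing powers of r^16s: the smallest k with (r^16s)^k = e is k = 2.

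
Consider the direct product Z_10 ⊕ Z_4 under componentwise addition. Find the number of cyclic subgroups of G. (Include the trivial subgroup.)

12

Each element a generates a cyclic subgroup ⟨a⟩; distinct elements may generate the same one (a cyclic group of order d has φ(d) generators).
Cyclic subgroups by order — order 1: 1; order 2: 3; order 4: 2; order 5: 1; order 10: 3; order 20: 2.
Total: 12.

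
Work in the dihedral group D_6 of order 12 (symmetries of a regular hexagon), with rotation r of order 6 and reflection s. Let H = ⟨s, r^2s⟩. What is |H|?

6

|⟨s⟩| = 2 and |⟨r^2s⟩| = 2, so |H| is a multiple of lcm(2, 2) = 2 and divides |G| = 12.
Closing under the operation: H = {e, r^2, r^4, s, r^2s, r^4s}, so |H| = 6.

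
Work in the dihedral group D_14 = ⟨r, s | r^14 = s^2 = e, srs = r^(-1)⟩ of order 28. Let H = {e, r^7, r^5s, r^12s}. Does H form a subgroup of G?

Yes

|H| = 4 divides |G| = 28, consistent with Lagrange.
H contains the identity, every element's inverse is in H, and H is closed under ·: it is a subgroup.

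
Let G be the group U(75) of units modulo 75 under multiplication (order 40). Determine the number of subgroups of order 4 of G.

|G| = 40 and 4 | 40, so subgroups of order 4 are possible by Lagrange.
The subgroups of order 4 are: {1, 26, 49, 74}; {1, 32, 49, 68}; {1, 7, 43, 49}.
So G has 3 subgroups of order 4.

3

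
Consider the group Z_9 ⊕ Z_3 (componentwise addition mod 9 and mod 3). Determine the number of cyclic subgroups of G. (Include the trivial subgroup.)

8

A cyclic subgroup of order d is generated by each of its φ(d) elements of order d, so the cyclic subgroups of order d number (#elements of order d)/φ(d).
Cyclic subgroups by order — order 1: 1; order 3: 4; order 9: 3.
Total: 8.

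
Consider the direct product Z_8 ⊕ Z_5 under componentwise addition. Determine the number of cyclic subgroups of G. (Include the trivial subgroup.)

A cyclic subgroup of order d is generated by each of its φ(d) elements of order d, so the cyclic subgroups of order d number (#elements of order d)/φ(d).
Cyclic subgroups by order — order 1: 1; order 2: 1; order 4: 1; order 5: 1; order 8: 1; order 10: 1; order 20: 1; order 40: 1.
Total: 8.

8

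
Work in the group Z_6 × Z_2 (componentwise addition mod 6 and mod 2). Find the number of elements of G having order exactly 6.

6

An element (a,b) has order lcm(ord(a), ord(b)); count pairs with lcm equal to 6.
Enumerating gives 6 such elements.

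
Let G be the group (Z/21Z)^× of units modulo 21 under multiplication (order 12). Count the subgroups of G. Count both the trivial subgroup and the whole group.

|G| = 12, so by Lagrange every subgroup order divides 12. Divisors: 1, 2, 3, 4, 6, 12.
Subgroups by order — order 1: 1; order 2: 3; order 3: 1; order 4: 1; order 6: 3; order 12: 1.
Total: 1 + 3 + 1 + 1 + 3 + 1 = 10.

10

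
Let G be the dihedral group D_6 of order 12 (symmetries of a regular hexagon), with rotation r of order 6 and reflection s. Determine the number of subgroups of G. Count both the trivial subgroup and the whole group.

|G| = 12, so by Lagrange every subgroup order divides 12. Divisors: 1, 2, 3, 4, 6, 12.
Subgroups by order — order 1: 1; order 2: 7; order 3: 1; order 4: 3; order 6: 3; order 12: 1.
Total: 1 + 7 + 1 + 3 + 3 + 1 = 16.

16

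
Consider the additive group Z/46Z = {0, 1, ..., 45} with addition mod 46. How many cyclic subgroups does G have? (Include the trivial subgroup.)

4

A cyclic subgroup of order d is generated by each of its φ(d) elements of order d, so the cyclic subgroups of order d number (#elements of order d)/φ(d).
Cyclic subgroups by order — order 1: 1; order 2: 1; order 23: 1; order 46: 1.
Total: 4.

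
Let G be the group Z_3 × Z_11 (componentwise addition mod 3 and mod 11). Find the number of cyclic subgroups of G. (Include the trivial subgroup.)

4

Group the elements of G by the cyclic subgroup they generate; each cyclic subgroup of order d accounts for φ(d) elements.
Cyclic subgroups by order — order 1: 1; order 3: 1; order 11: 1; order 33: 1.
Total: 4.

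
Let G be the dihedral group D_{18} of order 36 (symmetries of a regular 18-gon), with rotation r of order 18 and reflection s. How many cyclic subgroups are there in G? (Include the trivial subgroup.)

Group the elements of G by the cyclic subgroup they generate; each cyclic subgroup of order d accounts for φ(d) elements.
Cyclic subgroups by order — order 1: 1; order 2: 19; order 3: 1; order 6: 1; order 9: 1; order 18: 1.
Total: 24.

24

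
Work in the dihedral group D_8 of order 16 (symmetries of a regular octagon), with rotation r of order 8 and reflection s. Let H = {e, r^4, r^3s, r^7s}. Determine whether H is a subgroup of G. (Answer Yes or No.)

Yes

|H| = 4 divides |G| = 16, consistent with Lagrange.
H contains the identity, every element's inverse is in H, and H is closed under ·: it is a subgroup.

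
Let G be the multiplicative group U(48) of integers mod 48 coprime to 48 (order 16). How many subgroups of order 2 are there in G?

7

|G| = 16 and 2 | 16, so subgroups of order 2 are possible by Lagrange.
The subgroups of order 2 are: {1, 17}; {1, 23}; {1, 25}; {1, 31}; … (7 in all).
So G has 7 subgroups of order 2.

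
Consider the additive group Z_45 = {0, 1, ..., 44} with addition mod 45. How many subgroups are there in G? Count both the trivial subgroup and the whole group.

Subgroups of the cyclic group Z_45 correspond bijectively to divisors of 45.
Divisors of 45: 1, 3, 5, 9, 15, 45.
So Z_45 has 6 subgroups.

6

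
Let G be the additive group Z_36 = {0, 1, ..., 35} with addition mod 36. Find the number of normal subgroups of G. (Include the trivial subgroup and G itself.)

G is abelian, so every subgroup is normal.
G has 9 subgroups in total, hence 9 normal subgroups.

9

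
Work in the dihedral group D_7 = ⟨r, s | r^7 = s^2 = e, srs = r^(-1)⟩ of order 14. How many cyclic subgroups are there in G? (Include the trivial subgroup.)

9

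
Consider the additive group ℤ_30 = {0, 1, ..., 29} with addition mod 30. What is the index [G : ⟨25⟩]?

5

|⟨25⟩| = 6 and |G| = 30.
By Lagrange, [G : H] = |G|/|H| = 30/6 = 5.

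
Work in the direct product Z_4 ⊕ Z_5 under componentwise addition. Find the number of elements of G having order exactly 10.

An element (a,b) has order lcm(ord(a), ord(b)); count pairs with lcm equal to 10.
Enumerating gives 4 such elements.

4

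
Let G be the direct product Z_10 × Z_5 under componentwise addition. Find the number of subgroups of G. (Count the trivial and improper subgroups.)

16

|G| = 50, so by Lagrange every subgroup order divides 50. Divisors: 1, 2, 5, 10, 25, 50.
Subgroups by order — order 1: 1; order 2: 1; order 5: 6; order 10: 6; order 25: 1; order 50: 1.
Total: 1 + 1 + 6 + 6 + 1 + 1 = 16.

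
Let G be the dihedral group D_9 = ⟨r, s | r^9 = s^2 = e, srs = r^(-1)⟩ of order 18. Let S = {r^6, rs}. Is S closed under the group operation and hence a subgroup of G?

No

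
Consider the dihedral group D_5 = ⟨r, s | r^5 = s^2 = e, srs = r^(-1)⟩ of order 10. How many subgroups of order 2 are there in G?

5

|G| = 10 and 2 | 10, so subgroups of order 2 are possible by Lagrange.
The subgroups of order 2 are: {e, r^2s}; {e, r^3s}; {e, r^4s}; {e, rs}; … (5 in all).
So G has 5 subgroups of order 2.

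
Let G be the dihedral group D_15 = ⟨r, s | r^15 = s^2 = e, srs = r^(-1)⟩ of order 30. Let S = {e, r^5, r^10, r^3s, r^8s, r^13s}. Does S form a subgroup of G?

|S| = 6 divides |G| = 30, consistent with Lagrange.
S contains the identity, every element's inverse is in S, and S is closed under ·: it is a subgroup.

Yes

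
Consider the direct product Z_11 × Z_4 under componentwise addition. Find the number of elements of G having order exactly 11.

10

An element (a,b) has order lcm(ord(a), ord(b)); count pairs with lcm equal to 11.
Enumerating gives 10 such elements.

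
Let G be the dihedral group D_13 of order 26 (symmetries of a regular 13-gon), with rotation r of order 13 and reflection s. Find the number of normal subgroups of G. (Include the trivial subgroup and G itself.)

3

G has 16 subgroups. Checking conjugation-invariance by order — order 1: 1/1 normal; order 2: 0/13 normal; order 13: 1/1 normal; order 26: 1/1 normal.
Total normal subgroups: 3.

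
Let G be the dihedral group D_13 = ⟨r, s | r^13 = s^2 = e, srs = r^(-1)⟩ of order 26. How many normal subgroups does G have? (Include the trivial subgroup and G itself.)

3

G has 16 subgroups. Checking conjugation-invariance by order — order 1: 1/1 normal; order 2: 0/13 normal; order 13: 1/1 normal; order 26: 1/1 normal.
Total normal subgroups: 3.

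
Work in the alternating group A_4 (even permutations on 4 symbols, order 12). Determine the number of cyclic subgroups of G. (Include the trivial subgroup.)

Each element a generates a cyclic subgroup ⟨a⟩; distinct elements may generate the same one (a cyclic group of order d has φ(d) generators).
Cyclic subgroups by order — order 1: 1; order 2: 3; order 3: 4.
Total: 8.

8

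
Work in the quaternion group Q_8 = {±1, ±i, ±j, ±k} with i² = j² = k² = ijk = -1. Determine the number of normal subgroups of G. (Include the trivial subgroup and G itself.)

6

G has 6 subgroups. Checking conjugation-invariance by order — order 1: 1/1 normal; order 2: 1/1 normal; order 4: 3/3 normal; order 8: 1/1 normal.
Total normal subgroups: 6.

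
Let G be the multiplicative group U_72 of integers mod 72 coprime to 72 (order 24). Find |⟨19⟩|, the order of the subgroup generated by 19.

2

Compute successive powers of 19 mod 72: 19, 1; 19^2 ≡ 1 (mod 72).
So |⟨19⟩| = 2.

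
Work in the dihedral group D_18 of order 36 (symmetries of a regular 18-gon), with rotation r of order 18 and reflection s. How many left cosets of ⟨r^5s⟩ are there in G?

18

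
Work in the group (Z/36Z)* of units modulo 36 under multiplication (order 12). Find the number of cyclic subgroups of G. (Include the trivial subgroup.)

8

A cyclic subgroup of order d is generated by each of its φ(d) elements of order d, so the cyclic subgroups of order d number (#elements of order d)/φ(d).
Cyclic subgroups by order — order 1: 1; order 2: 3; order 3: 1; order 6: 3.
Total: 8.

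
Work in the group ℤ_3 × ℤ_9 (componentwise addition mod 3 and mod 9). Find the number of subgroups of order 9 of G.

|G| = 27 and 9 | 27, so subgroups of order 9 are possible by Lagrange.
The subgroups of order 9 are: {(0,0), (0,1), (0,2), (0,3), (0,4), (0,5), (0,6), (0,7), (0,8)}; {(0,0), (0,3), (0,6), (1,0), (1,3), (1,6), (2,0), (2,3), (2,6)}; {(0,0), (0,3), (0,6), (1,1), (1,4), (1,7), (2,2), (2,5), (2,8)}; {(0,0), (0,3), (0,6), (1,2), (1,5), (1,8), (2,1), (2,4), (2,7)}.
So G has 4 subgroups of order 9.

4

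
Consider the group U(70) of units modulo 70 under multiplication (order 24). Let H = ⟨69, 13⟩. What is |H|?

|⟨69⟩| = 2 and |⟨13⟩| = 4, so |H| is a multiple of lcm(2, 4) = 4 and divides |G| = 24.
Closing under the operation: H = {1, 13, 27, 29, 41, 43, 57, 69}, so |H| = 8.

8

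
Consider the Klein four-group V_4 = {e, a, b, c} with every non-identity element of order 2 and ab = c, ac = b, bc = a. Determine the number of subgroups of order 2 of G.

3

|G| = 4 and 2 | 4, so subgroups of order 2 are possible by Lagrange.
The subgroups of order 2 are: {e, a}; {e, b}; {e, c}.
So G has 3 subgroups of order 2.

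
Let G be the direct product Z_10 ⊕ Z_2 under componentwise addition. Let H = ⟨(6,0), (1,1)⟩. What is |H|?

10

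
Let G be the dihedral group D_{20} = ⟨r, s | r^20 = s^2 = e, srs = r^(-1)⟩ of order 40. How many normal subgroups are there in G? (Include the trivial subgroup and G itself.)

9

G has 48 subgroups. Checking conjugation-invariance by order — order 1: 1/1 normal; order 2: 1/21 normal; order 4: 1/11 normal; order 5: 1/1 normal; order 8: 0/5 normal; order 10: 1/5 normal; order 20: 3/3 normal; order 40: 1/1 normal.
Total normal subgroups: 9.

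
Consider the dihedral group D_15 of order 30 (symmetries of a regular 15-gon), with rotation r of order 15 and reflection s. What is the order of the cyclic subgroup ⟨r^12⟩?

5

Computing powers of r^12: the smallest k with (r^12)^k = e is k = 5.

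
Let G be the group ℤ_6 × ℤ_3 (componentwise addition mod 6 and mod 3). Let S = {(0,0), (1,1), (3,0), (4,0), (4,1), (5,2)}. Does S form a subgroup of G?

(4,0) ∈ S but its inverse (2,0) ∉ S, so S is not a subgroup.

No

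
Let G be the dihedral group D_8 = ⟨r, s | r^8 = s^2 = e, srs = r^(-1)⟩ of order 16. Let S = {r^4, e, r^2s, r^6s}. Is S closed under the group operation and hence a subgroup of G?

Yes

|S| = 4 divides |G| = 16, consistent with Lagrange.
S contains the identity, every element's inverse is in S, and S is closed under ·: it is a subgroup.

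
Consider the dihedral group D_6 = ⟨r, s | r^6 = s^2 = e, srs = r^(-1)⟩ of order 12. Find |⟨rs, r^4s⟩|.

|⟨rs⟩| = 2 and |⟨r^4s⟩| = 2, so |H| is a multiple of lcm(2, 2) = 2 and divides |G| = 12.
Closing under the operation: H = {e, r^3, rs, r^4s}, so |H| = 4.

4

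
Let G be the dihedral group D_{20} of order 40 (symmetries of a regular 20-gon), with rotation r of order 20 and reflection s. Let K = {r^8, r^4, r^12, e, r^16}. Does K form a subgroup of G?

Yes

|K| = 5 divides |G| = 40, consistent with Lagrange.
K contains the identity, every element's inverse is in K, and K is closed under ·: it is a subgroup.
In fact K = ⟨r^4⟩.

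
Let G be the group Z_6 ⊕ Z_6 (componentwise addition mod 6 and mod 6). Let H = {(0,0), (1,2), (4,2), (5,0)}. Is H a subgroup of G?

(1,2) ∈ H but its inverse (5,4) ∉ H, so H is not a subgroup.

No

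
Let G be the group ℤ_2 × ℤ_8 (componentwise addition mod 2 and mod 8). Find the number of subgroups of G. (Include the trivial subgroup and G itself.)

11

|G| = 16, so by Lagrange every subgroup order divides 16. Divisors: 1, 2, 4, 8, 16.
Subgroups by order — order 1: 1; order 2: 3; order 4: 3; order 8: 3; order 16: 1.
Total: 1 + 3 + 3 + 3 + 1 = 11.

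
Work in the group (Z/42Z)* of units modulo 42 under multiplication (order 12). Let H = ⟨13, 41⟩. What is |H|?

4

|⟨13⟩| = 2 and |⟨41⟩| = 2, so |H| is a multiple of lcm(2, 2) = 2 and divides |G| = 12.
Closing under the operation: H = {1, 13, 29, 41}, so |H| = 4.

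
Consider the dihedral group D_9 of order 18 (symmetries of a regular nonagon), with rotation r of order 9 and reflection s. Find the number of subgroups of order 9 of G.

1

|G| = 18 and 9 | 18, so subgroups of order 9 are possible by Lagrange.
The subgroups of order 9 are: {e, r, r^2, r^3, r^4, r^5, r^6, r^7, r^8}.
So G has 1 subgroup of order 9.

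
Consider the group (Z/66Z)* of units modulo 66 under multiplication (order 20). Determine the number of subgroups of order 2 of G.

3

|G| = 20 and 2 | 20, so subgroups of order 2 are possible by Lagrange.
The subgroups of order 2 are: {1, 23}; {1, 43}; {1, 65}.
So G has 3 subgroups of order 2.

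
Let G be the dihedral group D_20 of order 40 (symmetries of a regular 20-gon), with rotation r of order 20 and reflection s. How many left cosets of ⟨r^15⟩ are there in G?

10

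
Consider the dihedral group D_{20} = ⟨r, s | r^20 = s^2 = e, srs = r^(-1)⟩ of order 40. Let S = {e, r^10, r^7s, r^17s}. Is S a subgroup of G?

|S| = 4 divides |G| = 40, consistent with Lagrange.
S contains the identity, every element's inverse is in S, and S is closed under ·: it is a subgroup.

Yes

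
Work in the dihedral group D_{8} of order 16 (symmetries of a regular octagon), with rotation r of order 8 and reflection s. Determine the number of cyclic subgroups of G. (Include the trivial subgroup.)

Each element a generates a cyclic subgroup ⟨a⟩; distinct elements may generate the same one (a cyclic group of order d has φ(d) generators).
Cyclic subgroups by order — order 1: 1; order 2: 9; order 4: 1; order 8: 1.
Total: 12.

12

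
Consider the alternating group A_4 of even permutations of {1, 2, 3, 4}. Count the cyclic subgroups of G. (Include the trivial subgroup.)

A cyclic subgroup of order d is generated by each of its φ(d) elements of order d, so the cyclic subgroups of order d number (#elements of order d)/φ(d).
Cyclic subgroups by order — order 1: 1; order 2: 3; order 3: 4.
Total: 8.

8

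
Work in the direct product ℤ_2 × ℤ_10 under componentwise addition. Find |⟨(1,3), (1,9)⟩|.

|⟨(1,3)⟩| = 10 and |⟨(1,9)⟩| = 10, so |H| is a multiple of lcm(10, 10) = 10 and divides |G| = 20.
Closing under the operation: H = {(0,0), (0,2), (0,4), (0,6), (0,8), (1,1), (1,3), (1,5), (1,7), (1,9)}, so |H| = 10.

10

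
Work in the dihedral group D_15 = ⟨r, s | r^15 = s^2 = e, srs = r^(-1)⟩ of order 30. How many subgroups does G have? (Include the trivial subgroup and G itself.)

28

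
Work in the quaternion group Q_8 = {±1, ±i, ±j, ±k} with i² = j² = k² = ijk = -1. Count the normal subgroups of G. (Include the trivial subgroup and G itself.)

6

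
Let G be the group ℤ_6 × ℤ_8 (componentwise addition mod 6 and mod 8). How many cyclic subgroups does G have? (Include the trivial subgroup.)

Group the elements of G by the cyclic subgroup they generate; each cyclic subgroup of order d accounts for φ(d) elements.
Cyclic subgroups by order — order 1: 1; order 2: 3; order 3: 1; order 4: 2; order 6: 3; order 8: 2; order 12: 2; order 24: 2.
Total: 16.

16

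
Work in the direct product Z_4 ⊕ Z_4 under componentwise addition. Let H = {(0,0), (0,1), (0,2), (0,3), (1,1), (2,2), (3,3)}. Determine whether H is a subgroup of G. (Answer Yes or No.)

No

|H| = 7 does not divide |G| = 16, so by Lagrange H is not a subgroup.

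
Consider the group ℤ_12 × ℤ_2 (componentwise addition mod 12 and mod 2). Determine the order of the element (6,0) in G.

2

The order of (6,0) in Z_12 × Z_2 is lcm(ord(6) in Z_12, ord(0) in Z_2).
ord(6) = 2 and ord(0) = 1, so |⟨(6,0)⟩| = lcm(2, 1) = 2.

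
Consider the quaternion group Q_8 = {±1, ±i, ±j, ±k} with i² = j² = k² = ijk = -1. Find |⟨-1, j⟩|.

4

|⟨-1⟩| = 2 and |⟨j⟩| = 4, so |H| is a multiple of lcm(2, 4) = 4 and divides |G| = 8.
Closing under the operation: H = {1, -1, j, -j}, so |H| = 4.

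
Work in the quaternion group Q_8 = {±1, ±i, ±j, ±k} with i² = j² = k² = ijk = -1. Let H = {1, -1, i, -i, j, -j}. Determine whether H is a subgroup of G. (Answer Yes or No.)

No

|H| = 6 does not divide |G| = 8, so by Lagrange H is not a subgroup.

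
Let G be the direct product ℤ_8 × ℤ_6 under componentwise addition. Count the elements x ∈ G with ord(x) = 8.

8

An element (a,b) has order lcm(ord(a), ord(b)); count pairs with lcm equal to 8.
Enumerating gives 8 such elements.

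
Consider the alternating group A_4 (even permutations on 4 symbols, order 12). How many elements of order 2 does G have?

3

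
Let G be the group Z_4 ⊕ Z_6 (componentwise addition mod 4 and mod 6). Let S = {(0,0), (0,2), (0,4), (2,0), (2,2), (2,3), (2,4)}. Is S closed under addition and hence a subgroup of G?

|S| = 7 does not divide |G| = 24, so by Lagrange S is not a subgroup.

No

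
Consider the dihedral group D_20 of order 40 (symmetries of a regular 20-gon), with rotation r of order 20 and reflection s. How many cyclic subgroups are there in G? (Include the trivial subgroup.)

26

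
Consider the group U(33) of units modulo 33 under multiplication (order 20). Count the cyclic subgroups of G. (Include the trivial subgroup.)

A cyclic subgroup of order d is generated by each of its φ(d) elements of order d, so the cyclic subgroups of order d number (#elements of order d)/φ(d).
Cyclic subgroups by order — order 1: 1; order 2: 3; order 5: 1; order 10: 3.
Total: 8.

8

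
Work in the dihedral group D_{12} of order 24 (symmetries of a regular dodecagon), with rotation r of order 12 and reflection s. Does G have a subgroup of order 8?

8 | 24. A subgroup of order 8 is {e, r^3, r^6, r^9, rs, r^4s, r^7s, r^10s}.

Yes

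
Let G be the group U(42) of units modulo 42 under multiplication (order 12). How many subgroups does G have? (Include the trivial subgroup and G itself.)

10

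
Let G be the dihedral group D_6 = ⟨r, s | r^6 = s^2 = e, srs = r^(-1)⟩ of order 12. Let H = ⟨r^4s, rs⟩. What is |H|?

|⟨r^4s⟩| = 2 and |⟨rs⟩| = 2, so |H| is a multiple of lcm(2, 2) = 2 and divides |G| = 12.
Closing under the operation: H = {e, r^3, rs, r^4s}, so |H| = 4.

4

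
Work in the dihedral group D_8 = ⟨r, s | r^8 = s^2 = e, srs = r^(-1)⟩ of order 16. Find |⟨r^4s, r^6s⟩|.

8

|⟨r^4s⟩| = 2 and |⟨r^6s⟩| = 2, so |H| is a multiple of lcm(2, 2) = 2 and divides |G| = 16.
Closing under the operation: H = {e, r^2, r^4, r^6, s, r^2s, r^4s, r^6s}, so |H| = 8.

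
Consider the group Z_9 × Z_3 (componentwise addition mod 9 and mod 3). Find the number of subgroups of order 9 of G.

4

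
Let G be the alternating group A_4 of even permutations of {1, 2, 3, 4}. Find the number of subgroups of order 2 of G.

3

|G| = 12 and 2 | 12, so subgroups of order 2 are possible by Lagrange.
The subgroups of order 2 are: {e, (1 2)(3 4)}; {e, (1 3)(2 4)}; {e, (1 4)(2 3)}.
So G has 3 subgroups of order 2.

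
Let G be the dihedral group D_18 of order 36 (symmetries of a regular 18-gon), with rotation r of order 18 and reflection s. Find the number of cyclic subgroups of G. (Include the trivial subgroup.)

Each element a generates a cyclic subgroup ⟨a⟩; distinct elements may generate the same one (a cyclic group of order d has φ(d) generators).
Cyclic subgroups by order — order 1: 1; order 2: 19; order 3: 1; order 6: 1; order 9: 1; order 18: 1.
Total: 24.

24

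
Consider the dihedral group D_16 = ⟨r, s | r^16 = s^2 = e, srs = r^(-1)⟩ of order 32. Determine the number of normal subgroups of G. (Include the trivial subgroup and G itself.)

G has 36 subgroups. Checking conjugation-invariance by order — order 1: 1/1 normal; order 2: 1/17 normal; order 4: 1/9 normal; order 8: 1/5 normal; order 16: 3/3 normal; order 32: 1/1 normal.
Total normal subgroups: 8.

8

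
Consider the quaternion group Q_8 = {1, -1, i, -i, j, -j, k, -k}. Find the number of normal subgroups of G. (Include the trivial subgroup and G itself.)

G has 6 subgroups. Checking conjugation-invariance by order — order 1: 1/1 normal; order 2: 1/1 normal; order 4: 3/3 normal; order 8: 1/1 normal.
Total normal subgroups: 6.

6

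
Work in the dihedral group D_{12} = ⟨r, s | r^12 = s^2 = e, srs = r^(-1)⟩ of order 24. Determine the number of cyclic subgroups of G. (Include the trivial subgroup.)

A cyclic subgroup of order d is generated by each of its φ(d) elements of order d, so the cyclic subgroups of order d number (#elements of order d)/φ(d).
Cyclic subgroups by order — order 1: 1; order 2: 13; order 3: 1; order 4: 1; order 6: 1; order 12: 1.
Total: 18.

18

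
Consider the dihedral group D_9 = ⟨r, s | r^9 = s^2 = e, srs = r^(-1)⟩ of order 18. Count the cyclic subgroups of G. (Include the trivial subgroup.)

12

Group the elements of G by the cyclic subgroup they generate; each cyclic subgroup of order d accounts for φ(d) elements.
Cyclic subgroups by order — order 1: 1; order 2: 9; order 3: 1; order 9: 1.
Total: 12.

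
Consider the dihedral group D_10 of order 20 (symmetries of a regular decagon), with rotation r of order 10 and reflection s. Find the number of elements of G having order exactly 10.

The elements of order 10 are: r, r^3, r^7, r^9.
That's 4.

4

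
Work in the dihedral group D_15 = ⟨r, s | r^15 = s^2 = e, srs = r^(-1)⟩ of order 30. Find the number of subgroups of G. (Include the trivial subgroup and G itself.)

28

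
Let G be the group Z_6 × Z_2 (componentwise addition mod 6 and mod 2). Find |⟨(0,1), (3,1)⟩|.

4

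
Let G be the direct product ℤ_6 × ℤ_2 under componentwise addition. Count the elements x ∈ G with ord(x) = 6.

6

An element (a,b) has order lcm(ord(a), ord(b)); count pairs with lcm equal to 6.
Enumerating gives 6 such elements.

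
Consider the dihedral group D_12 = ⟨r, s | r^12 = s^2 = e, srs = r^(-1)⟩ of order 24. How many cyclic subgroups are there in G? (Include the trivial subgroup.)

A cyclic subgroup of order d is generated by each of its φ(d) elements of order d, so the cyclic subgroups of order d number (#elements of order d)/φ(d).
Cyclic subgroups by order — order 1: 1; order 2: 13; order 3: 1; order 4: 1; order 6: 1; order 12: 1.
Total: 18.

18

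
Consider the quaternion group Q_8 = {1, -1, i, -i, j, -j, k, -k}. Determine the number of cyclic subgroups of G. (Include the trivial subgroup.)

A cyclic subgroup of order d is generated by each of its φ(d) elements of order d, so the cyclic subgroups of order d number (#elements of order d)/φ(d).
Cyclic subgroups by order — order 1: 1; order 2: 1; order 4: 3.
Total: 5.

5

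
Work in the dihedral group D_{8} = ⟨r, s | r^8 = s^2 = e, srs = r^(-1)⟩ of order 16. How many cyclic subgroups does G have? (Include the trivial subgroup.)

12

Each element a generates a cyclic subgroup ⟨a⟩; distinct elements may generate the same one (a cyclic group of order d has φ(d) generators).
Cyclic subgroups by order — order 1: 1; order 2: 9; order 4: 1; order 8: 1.
Total: 12.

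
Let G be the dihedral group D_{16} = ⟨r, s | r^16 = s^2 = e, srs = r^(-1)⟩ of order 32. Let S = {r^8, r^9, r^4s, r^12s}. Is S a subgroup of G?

The identity e ∉ S, so S is not a subgroup.

No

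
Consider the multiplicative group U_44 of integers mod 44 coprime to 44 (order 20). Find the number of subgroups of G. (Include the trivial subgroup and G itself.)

|G| = 20, so by Lagrange every subgroup order divides 20. Divisors: 1, 2, 4, 5, 10, 20.
Subgroups by order — order 1: 1; order 2: 3; order 4: 1; order 5: 1; order 10: 3; order 20: 1.
Total: 1 + 3 + 1 + 1 + 3 + 1 = 10.

10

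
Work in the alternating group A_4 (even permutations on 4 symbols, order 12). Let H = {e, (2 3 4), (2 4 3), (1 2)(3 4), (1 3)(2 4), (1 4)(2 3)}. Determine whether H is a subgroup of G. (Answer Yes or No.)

No

Closure fails: (2 4 3) ∘ (1 2)(3 4) = (1 4 2) ∉ H. So H is not a subgroup.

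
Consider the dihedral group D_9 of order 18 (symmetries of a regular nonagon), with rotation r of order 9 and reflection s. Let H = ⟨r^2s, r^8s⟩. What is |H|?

|⟨r^2s⟩| = 2 and |⟨r^8s⟩| = 2, so |H| is a multiple of lcm(2, 2) = 2 and divides |G| = 18.
Closing under the operation: H = {e, r^3, r^6, r^2s, r^5s, r^8s}, so |H| = 6.

6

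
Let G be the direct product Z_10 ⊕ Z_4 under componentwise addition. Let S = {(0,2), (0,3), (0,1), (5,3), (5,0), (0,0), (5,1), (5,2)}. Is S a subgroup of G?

Yes

|S| = 8 divides |G| = 40, consistent with Lagrange.
S contains the identity, every element's inverse is in S, and S is closed under +: it is a subgroup.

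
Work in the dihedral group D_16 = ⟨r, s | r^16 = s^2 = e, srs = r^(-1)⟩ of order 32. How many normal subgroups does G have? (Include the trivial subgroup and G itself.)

G has 36 subgroups. Checking conjugation-invariance by order — order 1: 1/1 normal; order 2: 1/17 normal; order 4: 1/9 normal; order 8: 1/5 normal; order 16: 3/3 normal; order 32: 1/1 normal.
Total normal subgroups: 8.

8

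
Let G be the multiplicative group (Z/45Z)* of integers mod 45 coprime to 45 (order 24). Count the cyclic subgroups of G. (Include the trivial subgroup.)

Each element a generates a cyclic subgroup ⟨a⟩; distinct elements may generate the same one (a cyclic group of order d has φ(d) generators).
Cyclic subgroups by order — order 1: 1; order 2: 3; order 3: 1; order 4: 2; order 6: 3; order 12: 2.
Total: 12.

12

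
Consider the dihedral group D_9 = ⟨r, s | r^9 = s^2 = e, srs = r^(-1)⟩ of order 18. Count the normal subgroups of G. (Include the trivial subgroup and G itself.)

4

G has 16 subgroups. Checking conjugation-invariance by order — order 1: 1/1 normal; order 2: 0/9 normal; order 3: 1/1 normal; order 6: 0/3 normal; order 9: 1/1 normal; order 18: 1/1 normal.
Total normal subgroups: 4.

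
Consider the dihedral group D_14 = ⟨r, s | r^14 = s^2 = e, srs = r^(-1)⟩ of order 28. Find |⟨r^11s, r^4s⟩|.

4

|⟨r^11s⟩| = 2 and |⟨r^4s⟩| = 2, so |H| is a multiple of lcm(2, 2) = 2 and divides |G| = 28.
Closing under the operation: H = {e, r^7, r^4s, r^11s}, so |H| = 4.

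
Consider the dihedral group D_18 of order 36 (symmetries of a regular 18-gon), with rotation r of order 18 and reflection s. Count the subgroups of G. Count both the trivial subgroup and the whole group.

45

|G| = 36, so by Lagrange every subgroup order divides 36. Divisors: 1, 2, 3, 4, 6, 9, 12, 18, 36.
Subgroups by order — order 1: 1; order 2: 19; order 3: 1; order 4: 9; order 6: 7; order 9: 1; order 12: 3; order 18: 3; order 36: 1.
Total: 1 + 19 + 1 + 9 + 7 + 1 + 3 + 3 + 1 = 45.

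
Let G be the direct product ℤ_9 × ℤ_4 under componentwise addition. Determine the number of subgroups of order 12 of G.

|G| = 36 and 12 | 36, so subgroups of order 12 are possible by Lagrange.
The subgroups of order 12 are: {(0,0), (0,1), (0,2), (0,3), (3,0), (3,1), (3,2), (3,3), (6,0), (6,1), (6,2), (6,3)}.
So G has 1 subgroup of order 12.

1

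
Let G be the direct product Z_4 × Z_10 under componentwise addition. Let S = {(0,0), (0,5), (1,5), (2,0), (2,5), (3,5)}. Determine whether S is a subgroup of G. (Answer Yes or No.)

|S| = 6 does not divide |G| = 40, so by Lagrange S is not a subgroup.

No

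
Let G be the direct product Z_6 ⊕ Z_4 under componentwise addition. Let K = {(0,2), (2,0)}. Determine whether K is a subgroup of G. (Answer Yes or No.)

No

The identity (0,0) ∉ K, so K is not a subgroup.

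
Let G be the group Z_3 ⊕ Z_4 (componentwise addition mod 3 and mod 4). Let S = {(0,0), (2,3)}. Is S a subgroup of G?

No

(2,3) ∈ S but its inverse (1,1) ∉ S, so S is not a subgroup.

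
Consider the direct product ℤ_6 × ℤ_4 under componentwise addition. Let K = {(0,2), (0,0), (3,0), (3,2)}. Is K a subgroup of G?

Yes

|K| = 4 divides |G| = 24, consistent with Lagrange.
K contains the identity, every element's inverse is in K, and K is closed under +: it is a subgroup.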